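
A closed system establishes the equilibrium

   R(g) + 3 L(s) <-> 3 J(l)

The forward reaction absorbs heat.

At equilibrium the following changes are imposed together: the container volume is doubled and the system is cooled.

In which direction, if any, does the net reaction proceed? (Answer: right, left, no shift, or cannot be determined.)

Gas moles: reactants 1, products 0 (Δn_gas = -1). Expansion shifts the system toward the side with more moles of gas — to the left.
The forward reaction is endothermic. Lowering T favours the exothermic direction — shift to the left.
All effects act in the same direction — net shift to the left.

left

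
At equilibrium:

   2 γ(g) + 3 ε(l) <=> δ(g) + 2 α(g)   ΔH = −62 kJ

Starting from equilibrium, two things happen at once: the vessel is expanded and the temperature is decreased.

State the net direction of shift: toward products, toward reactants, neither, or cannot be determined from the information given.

Gas moles: reactants 2, products 3 (Δn_gas = +1). Expansion shifts the system toward the side with more moles of gas — to the right.
The forward reaction is exothermic. Lowering T favours the exothermic direction — shift to the right.
All effects act in the same direction — net shift to the right.

right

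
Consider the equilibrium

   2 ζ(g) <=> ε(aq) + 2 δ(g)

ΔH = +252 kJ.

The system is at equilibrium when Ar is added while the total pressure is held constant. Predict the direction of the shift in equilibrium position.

no shift

Adding inert gas at constant total pressure expands the volume, scaling every reacting partial pressure by the same factor. Δn_gas = 2 − 2 = 0, so Q is unchanged — no shift.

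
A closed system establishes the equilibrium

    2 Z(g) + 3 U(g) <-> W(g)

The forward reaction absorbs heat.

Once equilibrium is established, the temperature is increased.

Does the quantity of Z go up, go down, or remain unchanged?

decreases

The forward reaction is endothermic. Raising T favours the endothermic direction — shift to the right.
The net shift is to the right. Z is a reactant, so its amount decreases.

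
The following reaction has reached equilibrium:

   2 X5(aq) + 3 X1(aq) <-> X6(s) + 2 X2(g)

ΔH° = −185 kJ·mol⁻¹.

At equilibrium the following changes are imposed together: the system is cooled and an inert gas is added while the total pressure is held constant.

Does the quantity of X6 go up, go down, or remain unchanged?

The forward reaction is exothermic. Lowering T favours the exothermic direction — shift to the right.
Adding inert gas at constant total pressure expands the volume and lowers every reacting partial pressure. With Δn_gas = 2 − 0 = +2, Q moves away from K toward the side with fewer gas moles, so the system shifts toward the side with more gas moles — to the right.
The net shift is to the right. X6 is a product, so its amount increases.

increases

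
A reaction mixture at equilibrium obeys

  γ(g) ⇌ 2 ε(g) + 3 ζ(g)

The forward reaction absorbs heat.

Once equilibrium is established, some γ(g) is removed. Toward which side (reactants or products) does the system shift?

Removing γ (g), a reactant, drives the reaction to the left.

left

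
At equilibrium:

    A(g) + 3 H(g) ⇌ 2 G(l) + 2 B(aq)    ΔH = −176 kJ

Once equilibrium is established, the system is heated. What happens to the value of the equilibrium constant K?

decreases

K depends on temperature via the van 't Hoff relation. The forward reaction is exothermic, so raising T decreases K.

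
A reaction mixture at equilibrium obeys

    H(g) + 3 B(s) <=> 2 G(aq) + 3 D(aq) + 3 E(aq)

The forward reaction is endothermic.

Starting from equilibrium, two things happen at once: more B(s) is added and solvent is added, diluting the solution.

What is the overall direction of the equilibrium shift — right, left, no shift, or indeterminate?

B is a pure solid; its activity is 1 regardless of amount, so Q is unaffected — no shift from this change.
Dilution lowers every aqueous concentration by the same factor. Δn_aq = 8 − 0 = +8, so the system shifts toward the side with more dissolved moles — to the right.
Only the nonzero effect(s) matter; the net shift is to the right.

right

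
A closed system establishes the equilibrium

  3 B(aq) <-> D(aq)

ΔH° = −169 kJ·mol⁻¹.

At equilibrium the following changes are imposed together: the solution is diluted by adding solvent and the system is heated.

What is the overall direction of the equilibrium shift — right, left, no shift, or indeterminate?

left

Dilution lowers every aqueous concentration by the same factor. Δn_aq = 1 − 3 = -2, so the system shifts toward the side with more dissolved moles — to the left.
The forward reaction is exothermic. Raising T favours the endothermic direction — shift to the left.
All effects act in the same direction — net shift to the left.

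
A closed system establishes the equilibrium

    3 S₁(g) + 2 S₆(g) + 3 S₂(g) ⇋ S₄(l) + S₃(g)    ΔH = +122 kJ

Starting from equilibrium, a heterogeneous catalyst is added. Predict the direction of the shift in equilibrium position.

no shift

A catalyst speeds both forward and reverse rates equally; it changes neither Q nor K — no shift from this change.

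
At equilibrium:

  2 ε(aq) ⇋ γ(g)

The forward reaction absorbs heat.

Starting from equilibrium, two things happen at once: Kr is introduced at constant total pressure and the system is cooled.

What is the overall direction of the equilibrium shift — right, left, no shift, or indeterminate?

cannot be determined

Adding inert gas at constant total pressure expands the volume and lowers every reacting partial pressure. With Δn_gas = 1 − 0 = +1, Q moves away from K toward the side with fewer gas moles, so the system shifts toward the side with more gas moles — to the right.
The forward reaction is endothermic. Lowering T favours the exothermic direction — shift to the left.
The individual effects push in opposite directions; without quantitative information the net direction cannot be determined.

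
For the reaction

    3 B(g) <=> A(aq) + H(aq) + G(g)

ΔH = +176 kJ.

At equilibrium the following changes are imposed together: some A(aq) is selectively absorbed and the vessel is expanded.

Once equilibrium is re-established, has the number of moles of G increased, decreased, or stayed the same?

Removing A (aq), a product, drives the reaction to the right.
Gas moles: reactants 3, products 1 (Δn_gas = -2). Expansion shifts the system toward the side with more moles of gas — to the left.
The two effects oppose each other, so the net shift — and hence the change in G — cannot be determined from the given information.

cannot be determined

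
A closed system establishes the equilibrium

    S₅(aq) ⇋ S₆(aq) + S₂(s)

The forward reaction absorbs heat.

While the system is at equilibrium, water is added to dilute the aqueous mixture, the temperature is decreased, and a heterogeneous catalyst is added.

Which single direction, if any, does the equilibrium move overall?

Dilution scales every aqueous concentration by the same factor. Δn_aq = 1 − 1 = 0, so Q is unchanged — no shift.
The forward reaction is endothermic. Lowering T favours the exothermic direction — shift to the left.
A catalyst speeds both forward and reverse rates equally; it changes neither Q nor K — no shift from this change.
Only the nonzero effect(s) matter; the net shift is to the left.

left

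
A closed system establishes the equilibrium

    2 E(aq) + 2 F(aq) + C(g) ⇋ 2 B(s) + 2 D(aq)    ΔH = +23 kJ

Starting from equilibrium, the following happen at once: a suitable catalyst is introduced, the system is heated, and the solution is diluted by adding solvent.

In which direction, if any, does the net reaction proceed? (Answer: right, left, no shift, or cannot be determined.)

A catalyst speeds both forward and reverse rates equally; it changes neither Q nor K — no shift from this change.
The forward reaction is endothermic. Raising T favours the endothermic direction — shift to the right.
Dilution lowers every aqueous concentration by the same factor. Δn_aq = 2 − 4 = -2, so the system shifts toward the side with more dissolved moles — to the left.
The individual effects push in opposite directions; without quantitative information the net direction cannot be determined.

cannot be determined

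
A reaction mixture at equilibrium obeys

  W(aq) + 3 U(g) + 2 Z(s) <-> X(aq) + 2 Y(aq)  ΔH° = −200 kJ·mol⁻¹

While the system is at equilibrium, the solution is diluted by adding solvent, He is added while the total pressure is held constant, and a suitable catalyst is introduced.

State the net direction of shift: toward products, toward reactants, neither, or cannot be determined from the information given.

cannot be determined

Dilution lowers every aqueous concentration by the same factor. Δn_aq = 3 − 1 = +2, so the system shifts toward the side with more dissolved moles — to the right.
Adding inert gas at constant total pressure expands the volume and lowers every reacting partial pressure. With Δn_gas = 0 − 3 = -3, Q moves away from K toward the side with fewer gas moles, so the system shifts toward the side with more gas moles — to the left.
A catalyst speeds both forward and reverse rates equally; it changes neither Q nor K — no shift from this change.
The individual effects push in opposite directions; without quantitative information the net direction cannot be determined.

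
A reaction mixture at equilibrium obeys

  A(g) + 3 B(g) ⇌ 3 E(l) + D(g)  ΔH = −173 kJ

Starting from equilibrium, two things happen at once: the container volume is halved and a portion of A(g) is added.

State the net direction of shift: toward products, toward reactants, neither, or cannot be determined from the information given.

Gas moles: reactants 4, products 1 (Δn_gas = -3). Compression shifts the system toward the side with fewer moles of gas — to the right.
Adding A (g), a reactant, drives the reaction to the right.
All effects act in the same direction — net shift to the right.

right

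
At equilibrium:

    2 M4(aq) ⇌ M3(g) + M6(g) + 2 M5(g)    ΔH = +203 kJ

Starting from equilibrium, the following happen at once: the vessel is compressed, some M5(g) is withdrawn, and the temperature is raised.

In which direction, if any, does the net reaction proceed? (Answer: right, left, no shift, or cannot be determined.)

cannot be determined

Gas moles: reactants 0, products 4 (Δn_gas = +4). Compression shifts the system toward the side with fewer moles of gas — to the left.
Removing M5 (g), a product, drives the reaction to the right.
The forward reaction is endothermic. Raising T favours the endothermic direction — shift to the right.
The individual effects push in opposite directions; without quantitative information the net direction cannot be determined.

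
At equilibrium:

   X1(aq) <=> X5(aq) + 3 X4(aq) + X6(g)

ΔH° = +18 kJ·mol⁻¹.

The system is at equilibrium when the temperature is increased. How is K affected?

K depends on temperature via the van 't Hoff relation. The forward reaction is endothermic, so raising T increases K.

increases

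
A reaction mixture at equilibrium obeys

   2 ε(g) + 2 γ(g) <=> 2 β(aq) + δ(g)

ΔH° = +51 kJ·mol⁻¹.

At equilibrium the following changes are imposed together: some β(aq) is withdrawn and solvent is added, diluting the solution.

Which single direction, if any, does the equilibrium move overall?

Removing β (aq), a product, drives the reaction to the right.
Dilution lowers every aqueous concentration by the same factor. Δn_aq = 2 − 0 = +2, so the system shifts toward the side with more dissolved moles — to the right.
All effects act in the same direction — net shift to the right.

right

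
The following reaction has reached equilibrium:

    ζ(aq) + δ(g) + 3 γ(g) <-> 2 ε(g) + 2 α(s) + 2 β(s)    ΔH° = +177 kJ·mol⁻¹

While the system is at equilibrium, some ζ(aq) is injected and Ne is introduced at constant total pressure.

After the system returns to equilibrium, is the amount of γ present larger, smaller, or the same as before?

cannot be determined

Adding ζ (aq), a reactant, drives the reaction to the right.
Adding inert gas at constant total pressure expands the volume and lowers every reacting partial pressure. With Δn_gas = 2 − 4 = -2, Q moves away from K toward the side with fewer gas moles, so the system shifts toward the side with more gas moles — to the left.
The two effects oppose each other, so the net shift — and hence the change in γ — cannot be determined from the given information.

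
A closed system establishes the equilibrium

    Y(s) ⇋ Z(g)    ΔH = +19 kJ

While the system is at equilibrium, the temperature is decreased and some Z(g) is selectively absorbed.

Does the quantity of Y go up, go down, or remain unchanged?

cannot be determined

The forward reaction is endothermic. Lowering T favours the exothermic direction — shift to the left.
Removing Z (g), a product, drives the reaction to the right.
The two effects oppose each other, so the net shift — and hence the change in Y — cannot be determined from the given information.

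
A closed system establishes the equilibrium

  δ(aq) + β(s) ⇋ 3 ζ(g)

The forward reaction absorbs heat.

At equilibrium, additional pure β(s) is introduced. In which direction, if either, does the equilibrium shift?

no shift

β is a pure solid; its activity is 1 regardless of amount, so Q is unaffected — no shift from this change.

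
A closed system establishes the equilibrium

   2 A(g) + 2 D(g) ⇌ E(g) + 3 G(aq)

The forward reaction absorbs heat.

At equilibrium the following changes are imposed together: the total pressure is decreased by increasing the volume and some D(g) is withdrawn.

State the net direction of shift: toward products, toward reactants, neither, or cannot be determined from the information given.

left

Gas moles: reactants 4, products 1 (Δn_gas = -3). Expansion shifts the system toward the side with more moles of gas — to the left.
Removing D (g), a reactant, drives the reaction to the left.
All effects act in the same direction — net shift to the left.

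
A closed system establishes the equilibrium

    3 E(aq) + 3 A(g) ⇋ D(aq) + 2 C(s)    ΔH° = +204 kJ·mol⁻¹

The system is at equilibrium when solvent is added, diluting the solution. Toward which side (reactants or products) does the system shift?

left

Dilution lowers every aqueous concentration by the same factor. Δn_aq = 1 − 3 = -2, so the system shifts toward the side with more dissolved moles — to the left.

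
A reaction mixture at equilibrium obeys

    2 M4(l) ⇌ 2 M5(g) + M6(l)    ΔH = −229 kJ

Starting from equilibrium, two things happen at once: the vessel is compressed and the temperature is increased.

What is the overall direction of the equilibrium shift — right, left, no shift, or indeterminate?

Gas moles: reactants 0, products 2 (Δn_gas = +2). Compression shifts the system toward the side with fewer moles of gas — to the left.
The forward reaction is exothermic. Raising T favours the endothermic direction — shift to the left.
All effects act in the same direction — net shift to the left.

left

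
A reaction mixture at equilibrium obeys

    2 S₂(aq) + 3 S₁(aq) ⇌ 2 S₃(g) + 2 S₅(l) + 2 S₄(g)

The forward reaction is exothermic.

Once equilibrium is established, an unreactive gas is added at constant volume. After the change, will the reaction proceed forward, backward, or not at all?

At constant volume, adding an inert gas leaves every reacting species' partial pressure unchanged, so Q is unchanged — no shift from this change.

no shift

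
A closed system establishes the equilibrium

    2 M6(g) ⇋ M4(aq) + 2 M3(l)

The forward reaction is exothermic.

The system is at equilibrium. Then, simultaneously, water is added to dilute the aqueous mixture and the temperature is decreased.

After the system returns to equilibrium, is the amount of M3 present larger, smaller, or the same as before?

increases

Dilution lowers every aqueous concentration by the same factor. Δn_aq = 1 − 0 = +1, so the system shifts toward the side with more dissolved moles — to the right.
The forward reaction is exothermic. Lowering T favours the exothermic direction — shift to the right.
The net shift is to the right. M3 is a product, so its amount increases.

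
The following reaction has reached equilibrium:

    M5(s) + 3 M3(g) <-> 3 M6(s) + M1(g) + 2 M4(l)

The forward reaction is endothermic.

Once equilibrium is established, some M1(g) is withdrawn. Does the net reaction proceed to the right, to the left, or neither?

right

Removing M1 (g), a product, drives the reaction to the right.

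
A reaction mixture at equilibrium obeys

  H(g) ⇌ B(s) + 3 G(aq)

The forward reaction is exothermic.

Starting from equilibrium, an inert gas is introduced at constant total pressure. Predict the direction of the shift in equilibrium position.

left

Adding inert gas at constant total pressure expands the volume and lowers every reacting partial pressure. With Δn_gas = 0 − 1 = -1, Q moves away from K toward the side with fewer gas moles, so the system shifts toward the side with more gas moles — to the left.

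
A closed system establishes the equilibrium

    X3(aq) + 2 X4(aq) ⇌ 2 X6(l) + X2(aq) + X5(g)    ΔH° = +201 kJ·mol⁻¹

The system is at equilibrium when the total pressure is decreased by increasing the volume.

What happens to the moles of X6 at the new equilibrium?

Gas moles: reactants 0, products 1 (Δn_gas = +1). Expansion shifts the system toward the side with more moles of gas — to the right.
The net shift is to the right. X6 is a product, so its amount increases.

increases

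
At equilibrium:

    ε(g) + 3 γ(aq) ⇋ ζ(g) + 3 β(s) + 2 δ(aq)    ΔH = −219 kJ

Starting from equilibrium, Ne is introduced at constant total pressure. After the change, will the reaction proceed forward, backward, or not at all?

no shift

Adding inert gas at constant total pressure expands the volume, scaling every reacting partial pressure by the same factor. Δn_gas = 1 − 1 = 0, so Q is unchanged — no shift.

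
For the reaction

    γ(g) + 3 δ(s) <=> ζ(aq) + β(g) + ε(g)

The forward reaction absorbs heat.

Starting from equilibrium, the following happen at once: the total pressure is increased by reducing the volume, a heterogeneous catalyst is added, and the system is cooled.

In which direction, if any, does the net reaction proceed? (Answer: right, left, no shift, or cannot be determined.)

left

Gas moles: reactants 1, products 2 (Δn_gas = +1). Compression shifts the system toward the side with fewer moles of gas — to the left.
A catalyst speeds both forward and reverse rates equally; it changes neither Q nor K — no shift from this change.
The forward reaction is endothermic. Lowering T favours the exothermic direction — shift to the left.
Only the nonzero effect(s) matter; the net shift is to the left.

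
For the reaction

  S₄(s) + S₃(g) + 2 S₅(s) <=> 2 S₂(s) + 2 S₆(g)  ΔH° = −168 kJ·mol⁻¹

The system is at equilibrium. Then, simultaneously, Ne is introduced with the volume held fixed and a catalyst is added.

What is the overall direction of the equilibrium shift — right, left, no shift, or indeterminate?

At constant volume, adding an inert gas leaves every reacting species' partial pressure unchanged, so Q is unchanged — no shift from this change.
A catalyst speeds both forward and reverse rates equally; it changes neither Q nor K — no shift from this change.
None of the changes alters Q relative to K, so there is no net shift.

no shift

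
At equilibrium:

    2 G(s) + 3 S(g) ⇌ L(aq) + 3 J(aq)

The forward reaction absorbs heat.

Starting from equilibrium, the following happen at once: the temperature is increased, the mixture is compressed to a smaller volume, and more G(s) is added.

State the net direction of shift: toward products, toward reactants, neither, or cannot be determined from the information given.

right

The forward reaction is endothermic. Raising T favours the endothermic direction — shift to the right.
Gas moles: reactants 3, products 0 (Δn_gas = -3). Compression shifts the system toward the side with fewer moles of gas — to the right.
G is a pure solid; its activity is 1 regardless of amount, so Q is unaffected — no shift from this change.
Only the nonzero effect(s) matter; the net shift is to the right.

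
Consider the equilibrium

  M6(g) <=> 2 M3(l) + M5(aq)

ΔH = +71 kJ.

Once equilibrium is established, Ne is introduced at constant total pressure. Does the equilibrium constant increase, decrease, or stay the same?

The equilibrium constant depends only on temperature. This perturbation may move the position of equilibrium, but since T is unchanged, K itself is unchanged.

unchanged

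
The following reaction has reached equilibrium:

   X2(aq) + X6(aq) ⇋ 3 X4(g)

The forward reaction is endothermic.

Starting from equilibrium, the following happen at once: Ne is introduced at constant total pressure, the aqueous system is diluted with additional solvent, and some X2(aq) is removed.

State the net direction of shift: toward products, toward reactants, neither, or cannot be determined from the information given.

cannot be determined

Adding inert gas at constant total pressure expands the volume and lowers every reacting partial pressure. With Δn_gas = 3 − 0 = +3, Q moves away from K toward the side with fewer gas moles, so the system shifts toward the side with more gas moles — to the right.
Dilution lowers every aqueous concentration by the same factor. Δn_aq = 0 − 2 = -2, so the system shifts toward the side with more dissolved moles — to the left.
Removing X2 (aq), a reactant, drives the reaction to the left.
The individual effects push in opposite directions; without quantitative information the net direction cannot be determined.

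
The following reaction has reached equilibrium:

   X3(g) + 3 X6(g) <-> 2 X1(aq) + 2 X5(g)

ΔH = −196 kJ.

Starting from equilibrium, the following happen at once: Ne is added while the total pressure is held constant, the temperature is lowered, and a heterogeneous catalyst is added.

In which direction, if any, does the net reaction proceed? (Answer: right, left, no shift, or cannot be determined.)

Adding inert gas at constant total pressure expands the volume and lowers every reacting partial pressure. With Δn_gas = 2 − 4 = -2, Q moves away from K toward the side with fewer gas moles, so the system shifts toward the side with more gas moles — to the left.
The forward reaction is exothermic. Lowering T favours the exothermic direction — shift to the right.
A catalyst speeds both forward and reverse rates equally; it changes neither Q nor K — no shift from this change.
The individual effects push in opposite directions; without quantitative information the net direction cannot be determined.

cannot be determined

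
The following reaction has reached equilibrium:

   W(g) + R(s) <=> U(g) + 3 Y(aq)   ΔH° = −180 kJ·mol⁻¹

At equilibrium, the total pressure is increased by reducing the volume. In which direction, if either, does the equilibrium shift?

Gas moles: reactants 1, products 1. Δn_gas = 0, so a volume change leaves Q equal to K — no shift from this change.

no shift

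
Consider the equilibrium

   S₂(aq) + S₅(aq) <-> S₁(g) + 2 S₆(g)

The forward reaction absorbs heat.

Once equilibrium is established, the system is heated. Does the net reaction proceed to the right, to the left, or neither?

The forward reaction is endothermic. Raising T favours the endothermic direction — shift to the right.

right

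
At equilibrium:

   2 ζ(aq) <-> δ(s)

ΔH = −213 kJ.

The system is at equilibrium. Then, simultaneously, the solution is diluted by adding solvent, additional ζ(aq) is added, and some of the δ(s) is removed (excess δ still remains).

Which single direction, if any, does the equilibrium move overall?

cannot be determined

Dilution lowers every aqueous concentration by the same factor. Δn_aq = 0 − 2 = -2, so the system shifts toward the side with more dissolved moles — to the left.
Adding ζ (aq), a reactant, drives the reaction to the right.
δ is a pure solid; its activity is 1 regardless of amount, so Q is unaffected — no shift from this change.
The individual effects push in opposite directions; without quantitative information the net direction cannot be determined.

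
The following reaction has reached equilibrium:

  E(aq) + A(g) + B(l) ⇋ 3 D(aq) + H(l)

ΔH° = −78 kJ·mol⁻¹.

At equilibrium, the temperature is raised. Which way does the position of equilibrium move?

left

The forward reaction is exothermic. Raising T favours the endothermic direction — shift to the left.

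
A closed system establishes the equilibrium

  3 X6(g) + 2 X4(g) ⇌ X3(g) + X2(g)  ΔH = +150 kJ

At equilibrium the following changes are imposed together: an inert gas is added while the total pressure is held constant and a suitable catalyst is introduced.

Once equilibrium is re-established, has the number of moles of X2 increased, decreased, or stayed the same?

decreases

Adding inert gas at constant total pressure expands the volume and lowers every reacting partial pressure. With Δn_gas = 2 − 5 = -3, Q moves away from K toward the side with fewer gas moles, so the system shifts toward the side with more gas moles — to the left.
A catalyst speeds both forward and reverse rates equally; it changes neither Q nor K — no shift from this change.
The net shift is to the left. X2 is a product, so its amount decreases.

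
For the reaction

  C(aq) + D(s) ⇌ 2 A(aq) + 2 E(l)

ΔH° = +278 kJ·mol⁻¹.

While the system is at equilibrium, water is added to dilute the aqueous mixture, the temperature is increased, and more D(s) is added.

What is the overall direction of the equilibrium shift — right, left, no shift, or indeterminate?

right

Dilution lowers every aqueous concentration by the same factor. Δn_aq = 2 − 1 = +1, so the system shifts toward the side with more dissolved moles — to the right.
The forward reaction is endothermic. Raising T favours the endothermic direction — shift to the right.
D is a pure solid; its activity is 1 regardless of amount, so Q is unaffected — no shift from this change.
Only the nonzero effect(s) matter; the net shift is to the right.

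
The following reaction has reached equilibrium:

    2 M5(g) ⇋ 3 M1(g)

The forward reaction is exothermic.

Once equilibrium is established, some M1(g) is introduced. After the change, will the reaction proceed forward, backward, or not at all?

left

Adding M1 (g), a product, drives the reaction to the left.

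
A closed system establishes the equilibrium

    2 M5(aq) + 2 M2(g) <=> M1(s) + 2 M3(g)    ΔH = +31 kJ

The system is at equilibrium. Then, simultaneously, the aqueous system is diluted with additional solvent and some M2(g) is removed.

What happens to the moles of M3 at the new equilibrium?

decreases

Dilution lowers every aqueous concentration by the same factor. Δn_aq = 0 − 2 = -2, so the system shifts toward the side with more dissolved moles — to the left.
Removing M2 (g), a reactant, drives the reaction to the left.
The net shift is to the left. M3 is a product, so its amount decreases.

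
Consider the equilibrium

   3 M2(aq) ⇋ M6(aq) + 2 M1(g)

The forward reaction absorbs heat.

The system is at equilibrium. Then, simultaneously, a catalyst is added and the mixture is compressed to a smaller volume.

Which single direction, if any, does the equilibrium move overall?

left

A catalyst speeds both forward and reverse rates equally; it changes neither Q nor K — no shift from this change.
Gas moles: reactants 0, products 2 (Δn_gas = +2). Compression shifts the system toward the side with fewer moles of gas — to the left.
Only the nonzero effect(s) matter; the net shift is to the left.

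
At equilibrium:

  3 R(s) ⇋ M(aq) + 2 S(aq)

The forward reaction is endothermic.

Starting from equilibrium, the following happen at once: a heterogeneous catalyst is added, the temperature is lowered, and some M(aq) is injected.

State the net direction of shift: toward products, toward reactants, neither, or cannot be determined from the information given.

left

A catalyst speeds both forward and reverse rates equally; it changes neither Q nor K — no shift from this change.
The forward reaction is endothermic. Lowering T favours the exothermic direction — shift to the left.
Adding M (aq), a product, drives the reaction to the left.
Only the nonzero effect(s) matter; the net shift is to the left.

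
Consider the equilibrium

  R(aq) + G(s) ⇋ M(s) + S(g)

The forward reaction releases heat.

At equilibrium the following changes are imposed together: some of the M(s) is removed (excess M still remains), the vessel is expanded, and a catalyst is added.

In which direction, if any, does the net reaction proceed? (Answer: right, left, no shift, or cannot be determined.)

M is a pure solid; its activity is 1 regardless of amount, so Q is unaffected — no shift from this change.
Gas moles: reactants 0, products 1 (Δn_gas = +1). Expansion shifts the system toward the side with more moles of gas — to the right.
A catalyst speeds both forward and reverse rates equally; it changes neither Q nor K — no shift from this change.
Only the nonzero effect(s) matter; the net shift is to the right.

right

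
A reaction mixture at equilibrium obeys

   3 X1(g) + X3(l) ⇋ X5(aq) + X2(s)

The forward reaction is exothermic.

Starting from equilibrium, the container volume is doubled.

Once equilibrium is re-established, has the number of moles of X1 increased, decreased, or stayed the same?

Gas moles: reactants 3, products 0 (Δn_gas = -3). Expansion shifts the system toward the side with more moles of gas — to the left.
The net shift is to the left. X1 is a reactant, so its amount increases.

increases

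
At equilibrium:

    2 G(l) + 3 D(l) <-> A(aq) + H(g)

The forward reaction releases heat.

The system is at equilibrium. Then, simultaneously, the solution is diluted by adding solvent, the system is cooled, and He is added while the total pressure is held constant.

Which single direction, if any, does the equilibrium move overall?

Dilution lowers every aqueous concentration by the same factor. Δn_aq = 1 − 0 = +1, so the system shifts toward the side with more dissolved moles — to the right.
The forward reaction is exothermic. Lowering T favours the exothermic direction — shift to the right.
Adding inert gas at constant total pressure expands the volume and lowers every reacting partial pressure. With Δn_gas = 1 − 0 = +1, Q moves away from K toward the side with fewer gas moles, so the system shifts toward the side with more gas moles — to the right.
All effects act in the same direction — net shift to the right.

right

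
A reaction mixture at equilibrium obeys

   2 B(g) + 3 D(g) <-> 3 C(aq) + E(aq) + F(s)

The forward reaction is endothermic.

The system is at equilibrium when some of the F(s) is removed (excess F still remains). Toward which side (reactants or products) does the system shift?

F is a pure solid; its activity is 1 regardless of amount, so Q is unaffected — no shift from this change.

no shift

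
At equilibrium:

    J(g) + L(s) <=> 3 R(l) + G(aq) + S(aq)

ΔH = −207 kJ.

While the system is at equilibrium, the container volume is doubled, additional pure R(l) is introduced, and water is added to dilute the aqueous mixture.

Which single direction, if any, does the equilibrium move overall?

cannot be determined

Gas moles: reactants 1, products 0 (Δn_gas = -1). Expansion shifts the system toward the side with more moles of gas — to the left.
R is a pure liquid; its activity is 1 regardless of amount, so Q is unaffected — no shift from this change.
Dilution lowers every aqueous concentration by the same factor. Δn_aq = 2 − 0 = +2, so the system shifts toward the side with more dissolved moles — to the right.
The individual effects push in opposite directions; without quantitative information the net direction cannot be determined.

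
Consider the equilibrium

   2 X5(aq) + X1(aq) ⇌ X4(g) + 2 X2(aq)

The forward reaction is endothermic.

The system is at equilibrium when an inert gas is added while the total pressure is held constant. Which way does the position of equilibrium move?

Adding inert gas at constant total pressure expands the volume and lowers every reacting partial pressure. With Δn_gas = 1 − 0 = +1, Q moves away from K toward the side with fewer gas moles, so the system shifts toward the side with more gas moles — to the right.

right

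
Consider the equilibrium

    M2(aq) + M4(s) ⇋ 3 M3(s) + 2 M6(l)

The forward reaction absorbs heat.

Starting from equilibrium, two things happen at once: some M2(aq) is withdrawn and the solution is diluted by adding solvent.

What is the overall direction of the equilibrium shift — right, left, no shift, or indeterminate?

left

Removing M2 (aq), a reactant, drives the reaction to the left.
Dilution lowers every aqueous concentration by the same factor. Δn_aq = 0 − 1 = -1, so the system shifts toward the side with more dissolved moles — to the left.
All effects act in the same direction — net shift to the left.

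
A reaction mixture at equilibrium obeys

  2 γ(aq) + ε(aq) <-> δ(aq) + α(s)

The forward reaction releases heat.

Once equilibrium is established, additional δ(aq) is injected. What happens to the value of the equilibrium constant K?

The equilibrium constant depends only on temperature. This perturbation may move the position of equilibrium, but since T is unchanged, K itself is unchanged.

unchanged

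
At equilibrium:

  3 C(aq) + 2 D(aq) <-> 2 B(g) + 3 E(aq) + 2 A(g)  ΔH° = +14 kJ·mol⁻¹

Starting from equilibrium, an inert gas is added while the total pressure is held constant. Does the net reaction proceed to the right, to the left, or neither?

right

Adding inert gas at constant total pressure expands the volume and lowers every reacting partial pressure. With Δn_gas = 4 − 0 = +4, Q moves away from K toward the side with fewer gas moles, so the system shifts toward the side with more gas moles — to the right.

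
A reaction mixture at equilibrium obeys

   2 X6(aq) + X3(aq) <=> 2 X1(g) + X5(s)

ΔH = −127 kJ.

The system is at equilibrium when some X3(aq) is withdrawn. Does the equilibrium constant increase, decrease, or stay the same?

The equilibrium constant depends only on temperature. This perturbation may move the position of equilibrium, but since T is unchanged, K itself is unchanged.

unchanged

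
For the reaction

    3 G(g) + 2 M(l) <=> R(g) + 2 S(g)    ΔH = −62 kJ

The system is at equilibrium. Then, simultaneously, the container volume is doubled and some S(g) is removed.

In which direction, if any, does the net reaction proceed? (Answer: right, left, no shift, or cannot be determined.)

right

Gas moles: reactants 3, products 3. Δn_gas = 0, so a volume change leaves Q equal to K — no shift from this change.
Removing S (g), a product, drives the reaction to the right.
Only the nonzero effect(s) matter; the net shift is to the right.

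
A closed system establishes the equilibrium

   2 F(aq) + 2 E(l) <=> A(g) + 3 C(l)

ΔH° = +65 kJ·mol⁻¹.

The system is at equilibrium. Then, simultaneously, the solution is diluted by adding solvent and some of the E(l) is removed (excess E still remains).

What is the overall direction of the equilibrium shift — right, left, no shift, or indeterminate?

left

Dilution lowers every aqueous concentration by the same factor. Δn_aq = 0 − 2 = -2, so the system shifts toward the side with more dissolved moles — to the left.
E is a pure liquid; its activity is 1 regardless of amount, so Q is unaffected — no shift from this change.
Only the nonzero effect(s) matter; the net shift is to the left.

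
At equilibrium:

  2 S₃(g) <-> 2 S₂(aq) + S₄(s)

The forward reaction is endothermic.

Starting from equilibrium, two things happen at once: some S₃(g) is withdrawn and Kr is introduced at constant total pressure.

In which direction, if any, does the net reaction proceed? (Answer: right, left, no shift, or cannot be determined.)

left

Removing S₃ (g), a reactant, drives the reaction to the left.
Adding inert gas at constant total pressure expands the volume and lowers every reacting partial pressure. With Δn_gas = 0 − 2 = -2, Q moves away from K toward the side with fewer gas moles, so the system shifts toward the side with more gas moles — to the left.
All effects act in the same direction — net shift to the left.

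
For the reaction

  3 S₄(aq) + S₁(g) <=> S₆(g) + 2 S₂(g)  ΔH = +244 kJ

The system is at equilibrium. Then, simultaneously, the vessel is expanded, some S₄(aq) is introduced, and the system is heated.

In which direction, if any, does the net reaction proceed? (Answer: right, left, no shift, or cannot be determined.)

right

Gas moles: reactants 1, products 3 (Δn_gas = +2). Expansion shifts the system toward the side with more moles of gas — to the right.
Adding S₄ (aq), a reactant, drives the reaction to the right.
The forward reaction is endothermic. Raising T favours the endothermic direction — shift to the right.
All effects act in the same direction — net shift to the right.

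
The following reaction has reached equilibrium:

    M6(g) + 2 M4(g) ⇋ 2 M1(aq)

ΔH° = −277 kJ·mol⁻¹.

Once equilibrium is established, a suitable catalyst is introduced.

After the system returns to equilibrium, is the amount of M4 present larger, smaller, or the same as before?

unchanged

A catalyst speeds both forward and reverse rates equally; it changes neither Q nor K — no shift from this change.
No net shift occurs, so the amount of M4 is unchanged.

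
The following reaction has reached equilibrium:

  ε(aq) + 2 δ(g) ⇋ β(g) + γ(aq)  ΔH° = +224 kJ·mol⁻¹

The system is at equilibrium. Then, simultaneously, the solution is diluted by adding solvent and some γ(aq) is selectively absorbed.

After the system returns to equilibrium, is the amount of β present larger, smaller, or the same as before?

Dilution scales every aqueous concentration by the same factor. Δn_aq = 1 − 1 = 0, so Q is unchanged — no shift.
Removing γ (aq), a product, drives the reaction to the right.
The net shift is to the right. β is a product, so its amount increases.

increases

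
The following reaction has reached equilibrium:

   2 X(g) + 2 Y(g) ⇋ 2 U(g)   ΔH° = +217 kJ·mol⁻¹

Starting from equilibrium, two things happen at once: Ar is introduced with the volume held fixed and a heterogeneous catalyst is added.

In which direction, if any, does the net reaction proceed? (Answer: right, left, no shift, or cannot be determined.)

no shift

At constant volume, adding an inert gas leaves every reacting species' partial pressure unchanged, so Q is unchanged — no shift from this change.
A catalyst speeds both forward and reverse rates equally; it changes neither Q nor K — no shift from this change.
None of the changes alters Q relative to K, so there is no net shift.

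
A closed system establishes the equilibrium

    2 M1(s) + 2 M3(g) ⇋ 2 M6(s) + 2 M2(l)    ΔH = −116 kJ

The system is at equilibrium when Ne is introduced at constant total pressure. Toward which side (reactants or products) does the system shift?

left

Adding inert gas at constant total pressure expands the volume and lowers every reacting partial pressure. With Δn_gas = 0 − 2 = -2, Q moves away from K toward the side with fewer gas moles, so the system shifts toward the side with more gas moles — to the left.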